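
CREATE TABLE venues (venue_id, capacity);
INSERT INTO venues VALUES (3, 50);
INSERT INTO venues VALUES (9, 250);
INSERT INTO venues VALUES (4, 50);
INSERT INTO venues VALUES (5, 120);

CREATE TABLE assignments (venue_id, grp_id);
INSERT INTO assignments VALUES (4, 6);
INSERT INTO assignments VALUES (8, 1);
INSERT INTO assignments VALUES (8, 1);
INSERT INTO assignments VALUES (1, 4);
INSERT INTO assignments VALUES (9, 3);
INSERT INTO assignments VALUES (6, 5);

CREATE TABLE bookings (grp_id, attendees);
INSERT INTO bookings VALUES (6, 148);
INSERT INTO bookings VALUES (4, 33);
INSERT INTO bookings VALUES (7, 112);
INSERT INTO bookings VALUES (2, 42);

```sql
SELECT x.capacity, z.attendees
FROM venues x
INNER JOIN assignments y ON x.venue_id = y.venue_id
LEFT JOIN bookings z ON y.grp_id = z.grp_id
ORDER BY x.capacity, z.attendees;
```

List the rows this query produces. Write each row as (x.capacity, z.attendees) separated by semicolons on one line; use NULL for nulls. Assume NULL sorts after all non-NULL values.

Step 1 — x INNER JOIN y on venue_id → 2 row(s).
Then LEFT JOIN `bookings z` on grp_id: each of those 2 rows is kept; rows whose y.grp_id has no match in z get NULL for z's columns.

(50, 148); (250, NULL)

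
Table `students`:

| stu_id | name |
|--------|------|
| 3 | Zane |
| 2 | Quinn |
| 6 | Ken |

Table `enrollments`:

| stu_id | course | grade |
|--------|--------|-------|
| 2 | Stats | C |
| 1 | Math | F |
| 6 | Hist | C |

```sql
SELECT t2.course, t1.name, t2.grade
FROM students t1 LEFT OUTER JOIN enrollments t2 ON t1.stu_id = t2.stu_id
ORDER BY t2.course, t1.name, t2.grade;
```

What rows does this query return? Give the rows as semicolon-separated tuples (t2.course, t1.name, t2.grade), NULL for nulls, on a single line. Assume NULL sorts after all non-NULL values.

(Hist, Ken, C); (Stats, Quinn, C); (NULL, Zane, NULL)

LEFT JOIN keeps every row from `students`; unmatched rows get NULL for `enrollments`'s columns.
Matching on t1.stu_id = t2.stu_id.
Matched pairs: 2; unmatched t1 rows kept: 1.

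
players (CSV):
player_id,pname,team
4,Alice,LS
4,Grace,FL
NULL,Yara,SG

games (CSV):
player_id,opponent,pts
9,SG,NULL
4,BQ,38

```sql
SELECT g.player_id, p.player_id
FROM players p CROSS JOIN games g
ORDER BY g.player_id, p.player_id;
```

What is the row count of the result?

6

CROSS JOIN pairs every row of `players` with every row of `games`: 3 × 2 = 6 rows.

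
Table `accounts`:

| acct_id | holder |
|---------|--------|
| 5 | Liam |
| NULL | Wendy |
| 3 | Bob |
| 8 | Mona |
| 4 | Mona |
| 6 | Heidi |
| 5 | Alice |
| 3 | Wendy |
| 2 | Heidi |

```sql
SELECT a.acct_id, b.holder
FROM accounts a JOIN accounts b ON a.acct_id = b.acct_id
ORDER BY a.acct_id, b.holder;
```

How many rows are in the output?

12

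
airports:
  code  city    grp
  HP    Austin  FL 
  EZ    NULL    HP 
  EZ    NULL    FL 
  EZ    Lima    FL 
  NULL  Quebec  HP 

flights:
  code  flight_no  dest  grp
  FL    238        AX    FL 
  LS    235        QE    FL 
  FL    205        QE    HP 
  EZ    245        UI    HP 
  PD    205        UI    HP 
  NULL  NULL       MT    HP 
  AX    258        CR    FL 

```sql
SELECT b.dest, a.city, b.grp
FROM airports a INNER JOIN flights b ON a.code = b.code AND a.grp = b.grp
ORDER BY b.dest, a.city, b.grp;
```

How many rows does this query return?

1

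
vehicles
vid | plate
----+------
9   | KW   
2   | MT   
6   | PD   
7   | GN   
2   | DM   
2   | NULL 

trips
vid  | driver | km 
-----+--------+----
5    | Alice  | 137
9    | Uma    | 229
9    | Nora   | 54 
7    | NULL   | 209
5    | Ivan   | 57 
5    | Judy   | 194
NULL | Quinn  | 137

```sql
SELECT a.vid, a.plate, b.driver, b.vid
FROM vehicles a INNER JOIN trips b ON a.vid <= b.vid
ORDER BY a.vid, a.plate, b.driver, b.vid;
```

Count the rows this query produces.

INNER JOIN keeps only pairs where the ON condition holds.
Matching on a.vid <= b.vid. A NULL in a compared column never satisfies the condition.
- a row (vid=9): matches 2 b row(s) → 2 output row(s).
- a row (vid=2): matches 6 b row(s) → 6 output row(s).
- a row (vid=6): matches 3 b row(s) → 3 output row(s).
- a row (vid=7): matches 3 b row(s) → 3 output row(s).
- a row (vid=2): matches 6 b row(s) → 6 output row(s).
- a row (vid=2): matches 6 b row(s) → 6 output row(s).
Total: 26 rows.

26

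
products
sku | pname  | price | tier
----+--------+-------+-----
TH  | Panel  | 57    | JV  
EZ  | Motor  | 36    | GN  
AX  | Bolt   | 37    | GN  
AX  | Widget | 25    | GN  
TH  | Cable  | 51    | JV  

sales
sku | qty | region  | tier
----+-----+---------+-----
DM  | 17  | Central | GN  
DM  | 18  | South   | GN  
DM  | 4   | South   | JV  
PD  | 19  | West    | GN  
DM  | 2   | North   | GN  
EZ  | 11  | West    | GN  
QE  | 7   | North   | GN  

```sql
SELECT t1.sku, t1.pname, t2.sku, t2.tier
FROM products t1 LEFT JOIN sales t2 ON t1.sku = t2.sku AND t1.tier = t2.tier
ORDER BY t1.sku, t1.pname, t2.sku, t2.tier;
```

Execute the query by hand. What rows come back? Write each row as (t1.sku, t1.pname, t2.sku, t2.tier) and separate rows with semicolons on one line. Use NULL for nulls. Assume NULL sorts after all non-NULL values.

LEFT JOIN keeps every row from `products`; unmatched rows get NULL for `sales`'s columns.
Matching on t1.sku = t2.sku AND t1.tier = t2.tier.
- t1 (sku=TH, tier=JV) has no partner → padded with NULL.
- t1 (sku=EZ, tier=GN) pairs with 1 row(s) of t2.
- t1 (sku=AX, tier=GN) has no partner → padded with NULL.
- t1 (sku=AX, tier=GN) has no partner → padded with NULL.
- t1 (sku=TH, tier=JV) has no partner → padded with NULL.
After projecting and ordering:
t1.sku | t1.pname | t2.sku | t2.tier
AX | Bolt | NULL | NULL
AX | Widget | NULL | NULL
EZ | Motor | EZ | GN
TH | Cable | NULL | NULL
TH | Panel | NULL | NULL

(AX, Bolt, NULL, NULL); (AX, Widget, NULL, NULL); (EZ, Motor, EZ, GN); (TH, Cable, NULL, NULL); (TH, Panel, NULL, NULL)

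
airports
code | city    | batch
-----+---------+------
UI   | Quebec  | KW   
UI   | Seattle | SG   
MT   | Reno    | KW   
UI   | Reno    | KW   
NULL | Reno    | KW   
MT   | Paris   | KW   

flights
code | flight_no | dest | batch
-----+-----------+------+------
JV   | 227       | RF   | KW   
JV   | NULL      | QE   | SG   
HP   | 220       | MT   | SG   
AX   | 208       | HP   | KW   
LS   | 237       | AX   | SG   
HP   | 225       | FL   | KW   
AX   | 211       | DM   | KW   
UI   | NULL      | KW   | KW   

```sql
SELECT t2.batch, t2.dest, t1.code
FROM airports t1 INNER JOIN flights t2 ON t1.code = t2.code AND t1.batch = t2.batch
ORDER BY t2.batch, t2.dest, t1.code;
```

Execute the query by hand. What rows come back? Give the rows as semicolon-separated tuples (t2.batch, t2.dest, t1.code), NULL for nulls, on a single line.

(KW, KW, UI); (KW, KW, UI)

INNER JOIN keeps only pairs where the ON condition holds.
Matching on t1.code = t2.code AND t1.batch = t2.batch. A NULL in a compared column never satisfies the condition.
Matched pairs: 2.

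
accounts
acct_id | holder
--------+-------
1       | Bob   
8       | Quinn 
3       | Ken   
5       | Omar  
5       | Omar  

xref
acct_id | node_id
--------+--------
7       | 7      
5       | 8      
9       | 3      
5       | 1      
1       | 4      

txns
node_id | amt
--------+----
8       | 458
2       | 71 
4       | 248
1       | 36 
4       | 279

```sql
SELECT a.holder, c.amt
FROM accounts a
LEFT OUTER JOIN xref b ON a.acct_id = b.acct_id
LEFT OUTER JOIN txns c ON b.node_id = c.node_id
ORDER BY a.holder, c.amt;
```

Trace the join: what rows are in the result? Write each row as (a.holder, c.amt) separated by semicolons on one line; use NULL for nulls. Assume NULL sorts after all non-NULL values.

Evaluate left to right. First `accounts a LEFT JOIN xref b` on acct_id: 7 row(s).
Then LEFT JOIN `txns c` on node_id: each of those 7 rows is kept; rows whose b.node_id has no match in c get NULL for c's columns.

(Bob, 248); (Bob, 279); (Ken, NULL); (Omar, 36); (Omar, 36); (Omar, 458); (Omar, 458); (Quinn, NULL)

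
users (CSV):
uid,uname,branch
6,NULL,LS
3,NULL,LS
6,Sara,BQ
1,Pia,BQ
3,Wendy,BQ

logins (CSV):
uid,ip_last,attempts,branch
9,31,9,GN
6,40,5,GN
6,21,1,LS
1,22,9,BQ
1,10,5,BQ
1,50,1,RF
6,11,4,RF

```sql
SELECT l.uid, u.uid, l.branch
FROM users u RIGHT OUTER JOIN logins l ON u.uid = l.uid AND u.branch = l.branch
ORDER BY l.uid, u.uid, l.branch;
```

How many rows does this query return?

RIGHT JOIN keeps every row from `logins`; unmatched rows get NULL for `users`'s columns.
Matching on u.uid = l.uid AND u.branch = l.branch.
Matched pairs: 3; unmatched l rows kept: 4.
Total: 3 matched + 4 padded = 7 rows.

7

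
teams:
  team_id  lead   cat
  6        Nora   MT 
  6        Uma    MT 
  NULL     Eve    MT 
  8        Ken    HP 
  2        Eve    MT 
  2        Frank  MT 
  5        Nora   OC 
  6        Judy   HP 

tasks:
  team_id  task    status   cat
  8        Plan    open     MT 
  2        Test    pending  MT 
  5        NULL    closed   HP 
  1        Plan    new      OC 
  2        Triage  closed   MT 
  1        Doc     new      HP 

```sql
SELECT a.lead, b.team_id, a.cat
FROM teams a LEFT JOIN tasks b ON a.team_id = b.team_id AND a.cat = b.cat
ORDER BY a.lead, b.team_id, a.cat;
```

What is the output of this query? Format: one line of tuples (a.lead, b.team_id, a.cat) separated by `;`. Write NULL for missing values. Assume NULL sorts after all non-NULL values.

(Eve, 2, MT); (Eve, 2, MT); (Eve, NULL, MT); (Frank, 2, MT); (Frank, 2, MT); (Judy, NULL, HP); (Ken, NULL, HP); (Nora, NULL, MT); (Nora, NULL, OC); (Uma, NULL, MT)

LEFT JOIN keeps every row from `teams`; unmatched rows get NULL for `tasks`'s columns.
Matching on a.team_id = b.team_id AND a.cat = b.cat. A NULL in a compared column never satisfies the condition.
Matched pairs: 4; unmatched a rows kept: 6.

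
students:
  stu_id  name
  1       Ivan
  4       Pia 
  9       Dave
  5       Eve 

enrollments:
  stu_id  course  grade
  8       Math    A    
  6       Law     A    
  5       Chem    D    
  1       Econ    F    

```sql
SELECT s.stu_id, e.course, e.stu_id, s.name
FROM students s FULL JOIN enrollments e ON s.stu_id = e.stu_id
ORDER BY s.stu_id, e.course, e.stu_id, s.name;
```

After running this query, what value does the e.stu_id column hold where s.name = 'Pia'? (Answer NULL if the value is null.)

FULL OUTER JOIN keeps every row from both sides; unmatched rows get NULL for the other side's columns.
Matching on s.stu_id = e.stu_id.
Matched pairs: 2; unmatched s rows kept: 2; unmatched e rows kept: 2.

NULL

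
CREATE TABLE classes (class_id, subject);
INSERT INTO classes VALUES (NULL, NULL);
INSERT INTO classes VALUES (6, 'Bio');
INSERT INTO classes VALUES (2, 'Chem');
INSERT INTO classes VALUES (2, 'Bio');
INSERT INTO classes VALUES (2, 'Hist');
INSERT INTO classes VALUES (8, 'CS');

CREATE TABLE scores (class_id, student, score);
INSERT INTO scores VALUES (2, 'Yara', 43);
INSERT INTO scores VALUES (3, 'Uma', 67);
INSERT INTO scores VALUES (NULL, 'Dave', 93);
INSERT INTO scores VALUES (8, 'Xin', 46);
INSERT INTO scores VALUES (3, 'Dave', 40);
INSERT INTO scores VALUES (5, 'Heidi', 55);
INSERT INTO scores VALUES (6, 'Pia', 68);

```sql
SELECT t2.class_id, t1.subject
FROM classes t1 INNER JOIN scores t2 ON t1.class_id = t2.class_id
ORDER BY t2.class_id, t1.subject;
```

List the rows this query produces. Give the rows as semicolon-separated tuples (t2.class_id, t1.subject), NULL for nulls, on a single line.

(2, Bio); (2, Chem); (2, Hist); (6, Bio); (8, CS)

INNER JOIN keeps only pairs where the ON condition holds.
Matching on t1.class_id = t2.class_id. A NULL in a compared column never satisfies the condition.
- t1[0] class_id=NULL → no match; dropped.
- t1[1] class_id=6 → 1 match(es) in t2 → 1 row(s).
- t1[2] class_id=2 → 1 match(es) in t2 → 1 row(s).
- t1[3] class_id=2 → 1 match(es) in t2 → 1 row(s).
- t1[4] class_id=2 → 1 match(es) in t2 → 1 row(s).
- t1[5] class_id=8 → 1 match(es) in t2 → 1 row(s).
After projecting and ordering:
t2.class_id | t1.subject
2 | Bio
2 | Chem
2 | Hist
6 | Bio
8 | CS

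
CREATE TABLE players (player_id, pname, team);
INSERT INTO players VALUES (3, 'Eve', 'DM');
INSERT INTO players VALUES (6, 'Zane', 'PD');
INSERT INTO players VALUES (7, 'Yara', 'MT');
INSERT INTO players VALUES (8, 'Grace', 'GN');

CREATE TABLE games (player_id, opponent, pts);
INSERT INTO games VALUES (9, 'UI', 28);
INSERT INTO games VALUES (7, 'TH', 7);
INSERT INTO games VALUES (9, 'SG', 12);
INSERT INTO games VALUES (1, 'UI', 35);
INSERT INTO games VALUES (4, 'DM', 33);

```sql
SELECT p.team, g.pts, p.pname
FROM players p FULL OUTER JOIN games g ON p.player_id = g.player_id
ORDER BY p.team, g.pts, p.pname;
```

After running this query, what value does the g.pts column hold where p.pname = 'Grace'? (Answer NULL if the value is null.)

FULL OUTER JOIN keeps every row from both sides; unmatched rows get NULL for the other side's columns.
Matching on p.player_id = g.player_id.
- p[0] player_id=3 → no match; kept with NULLs on the g side.
- p[1] player_id=6 → no match; kept with NULLs on the g side.
- p[2] player_id=7 → 1 match(es) in g → 1 row(s).
- p[3] player_id=8 → no match; kept with NULLs on the g side.
- plus 4 unmatched g row(s), each kept with NULL p columns.

NULL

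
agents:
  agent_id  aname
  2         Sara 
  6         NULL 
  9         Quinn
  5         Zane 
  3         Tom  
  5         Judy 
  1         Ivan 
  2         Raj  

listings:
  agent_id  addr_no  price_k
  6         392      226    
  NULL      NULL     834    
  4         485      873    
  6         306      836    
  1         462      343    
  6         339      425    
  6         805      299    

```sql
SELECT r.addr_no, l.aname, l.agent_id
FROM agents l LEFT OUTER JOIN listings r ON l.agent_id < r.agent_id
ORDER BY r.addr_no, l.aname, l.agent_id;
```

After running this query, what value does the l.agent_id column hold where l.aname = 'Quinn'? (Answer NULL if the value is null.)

9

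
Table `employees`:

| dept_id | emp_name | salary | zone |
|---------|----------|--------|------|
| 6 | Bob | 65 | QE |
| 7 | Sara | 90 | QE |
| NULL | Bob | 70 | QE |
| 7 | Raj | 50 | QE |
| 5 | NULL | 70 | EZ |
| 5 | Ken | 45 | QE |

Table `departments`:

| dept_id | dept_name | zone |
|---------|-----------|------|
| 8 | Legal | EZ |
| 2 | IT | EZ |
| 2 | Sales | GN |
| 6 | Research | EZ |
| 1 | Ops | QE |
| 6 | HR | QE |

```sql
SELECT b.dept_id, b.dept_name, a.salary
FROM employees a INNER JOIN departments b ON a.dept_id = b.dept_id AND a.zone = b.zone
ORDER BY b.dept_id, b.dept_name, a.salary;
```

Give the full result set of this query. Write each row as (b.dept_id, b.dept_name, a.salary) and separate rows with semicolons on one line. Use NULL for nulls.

(6, HR, 65)

INNER JOIN keeps only pairs where the ON condition holds.
Matching on a.dept_id = b.dept_id AND a.zone = b.zone. A NULL in a compared column never satisfies the condition.
- a row (dept_id=6, zone=QE): matches 1 b row(s) → 1 output row(s).
- a row (dept_id=7, zone=QE): no match → dropped.
- a row (dept_id=NULL, zone=QE): no match → dropped.
- a row (dept_id=7, zone=QE): no match → dropped.
- a row (dept_id=5, zone=EZ): no match → dropped.
- a row (dept_id=5, zone=QE): no match → dropped.
After projecting and ordering:
b.dept_id | b.dept_name | a.salary
6 | HR | 65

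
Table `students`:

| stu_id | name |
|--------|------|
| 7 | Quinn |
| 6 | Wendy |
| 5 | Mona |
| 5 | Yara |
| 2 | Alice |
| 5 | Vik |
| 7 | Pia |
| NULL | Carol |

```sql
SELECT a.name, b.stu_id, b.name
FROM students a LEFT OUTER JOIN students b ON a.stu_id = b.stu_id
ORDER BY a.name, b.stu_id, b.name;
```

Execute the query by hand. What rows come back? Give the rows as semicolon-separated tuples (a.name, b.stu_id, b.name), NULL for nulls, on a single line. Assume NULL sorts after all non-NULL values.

LEFT JOIN keeps every row from `students a`; unmatched rows get NULL for `students b`'s columns.
Matching on a.stu_id = b.stu_id. A NULL in a compared column never satisfies the condition.
Matched pairs: 15; unmatched a rows kept: 1.

(Alice, 2, Alice); (Carol, NULL, NULL); (Mona, 5, Mona); (Mona, 5, Vik); (Mona, 5, Yara); (Pia, 7, Pia); (Pia, 7, Quinn); (Quinn, 7, Pia); (Quinn, 7, Quinn); (Vik, 5, Mona); (Vik, 5, Vik); (Vik, 5, Yara); (Wendy, 6, Wendy); (Yara, 5, Mona); (Yara, 5, Vik); (Yara, 5, Yara)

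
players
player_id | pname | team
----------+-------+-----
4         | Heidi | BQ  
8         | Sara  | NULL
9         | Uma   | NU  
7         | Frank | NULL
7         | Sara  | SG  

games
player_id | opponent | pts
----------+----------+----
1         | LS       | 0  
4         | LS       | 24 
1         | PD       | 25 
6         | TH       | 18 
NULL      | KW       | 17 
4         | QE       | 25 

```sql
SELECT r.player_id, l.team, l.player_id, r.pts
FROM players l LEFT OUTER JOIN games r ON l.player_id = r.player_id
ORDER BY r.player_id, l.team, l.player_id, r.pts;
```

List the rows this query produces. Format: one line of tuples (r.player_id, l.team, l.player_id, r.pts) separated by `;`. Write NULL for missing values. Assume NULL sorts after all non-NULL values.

LEFT JOIN keeps every row from `players`; unmatched rows get NULL for `games`'s columns.
Matching on l.player_id = r.player_id. A NULL in a compared column never satisfies the condition.
Matched pairs: 2; unmatched l rows kept: 4.

(4, BQ, 4, 24); (4, BQ, 4, 25); (NULL, NU, 9, NULL); (NULL, SG, 7, NULL); (NULL, NULL, 7, NULL); (NULL, NULL, 8, NULL)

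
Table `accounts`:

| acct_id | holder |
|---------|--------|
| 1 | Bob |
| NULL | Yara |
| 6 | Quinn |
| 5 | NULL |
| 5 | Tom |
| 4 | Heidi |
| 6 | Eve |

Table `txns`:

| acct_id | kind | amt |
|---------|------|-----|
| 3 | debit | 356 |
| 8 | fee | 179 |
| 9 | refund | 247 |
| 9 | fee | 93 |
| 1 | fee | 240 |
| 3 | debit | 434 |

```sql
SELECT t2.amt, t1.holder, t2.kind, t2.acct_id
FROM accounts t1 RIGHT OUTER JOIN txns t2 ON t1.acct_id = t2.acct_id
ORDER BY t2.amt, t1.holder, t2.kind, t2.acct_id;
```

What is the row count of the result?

6

RIGHT JOIN keeps every row from `txns`; unmatched rows get NULL for `accounts`'s columns.
Matching on t1.acct_id = t2.acct_id. A NULL in a compared column never satisfies the condition.
- t1[0] acct_id=1 → 1 match(es) in t2 → 1 row(s).
- t1[1] acct_id=NULL → no match.
- t1[2] acct_id=6 → no match.
- t1[3] acct_id=5 → no match.
- t1[4] acct_id=5 → no match.
- t1[5] acct_id=4 → no match.
- t1[6] acct_id=6 → no match.
- plus 5 unmatched t2 row(s), each kept with NULL t1 columns.
Total: 1 matched + 5 padded = 6 rows.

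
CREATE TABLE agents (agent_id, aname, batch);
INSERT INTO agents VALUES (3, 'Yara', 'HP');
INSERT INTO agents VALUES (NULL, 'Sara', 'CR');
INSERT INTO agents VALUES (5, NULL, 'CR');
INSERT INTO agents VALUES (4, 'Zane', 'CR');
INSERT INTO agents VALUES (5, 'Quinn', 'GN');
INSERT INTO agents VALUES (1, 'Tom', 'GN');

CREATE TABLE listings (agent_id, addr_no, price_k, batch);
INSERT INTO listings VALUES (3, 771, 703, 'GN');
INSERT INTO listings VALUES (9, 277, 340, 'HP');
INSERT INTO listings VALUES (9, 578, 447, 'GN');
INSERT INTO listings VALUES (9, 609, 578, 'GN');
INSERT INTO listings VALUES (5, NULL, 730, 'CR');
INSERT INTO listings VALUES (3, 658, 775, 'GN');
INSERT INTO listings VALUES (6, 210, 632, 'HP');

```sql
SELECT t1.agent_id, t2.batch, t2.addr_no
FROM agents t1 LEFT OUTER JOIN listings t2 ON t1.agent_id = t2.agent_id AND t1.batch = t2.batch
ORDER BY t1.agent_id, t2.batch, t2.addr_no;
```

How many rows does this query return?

6

LEFT JOIN keeps every row from `agents`; unmatched rows get NULL for `listings`'s columns.
Matching on t1.agent_id = t2.agent_id AND t1.batch = t2.batch. A NULL in a compared column never satisfies the condition.
- t1 row (agent_id=3, batch=HP): no match → kept, t2 columns NULL.
- t1 row (agent_id=NULL, batch=CR): no match → kept, t2 columns NULL.
- t1 row (agent_id=5, batch=CR): matches 1 t2 row(s) → 1 output row(s).
- t1 row (agent_id=4, batch=CR): no match → kept, t2 columns NULL.
- t1 row (agent_id=5, batch=GN): no match → kept, t2 columns NULL.
- t1 row (agent_id=1, batch=GN): no match → kept, t2 columns NULL.
Total: 1 matched + 5 padded = 6 rows.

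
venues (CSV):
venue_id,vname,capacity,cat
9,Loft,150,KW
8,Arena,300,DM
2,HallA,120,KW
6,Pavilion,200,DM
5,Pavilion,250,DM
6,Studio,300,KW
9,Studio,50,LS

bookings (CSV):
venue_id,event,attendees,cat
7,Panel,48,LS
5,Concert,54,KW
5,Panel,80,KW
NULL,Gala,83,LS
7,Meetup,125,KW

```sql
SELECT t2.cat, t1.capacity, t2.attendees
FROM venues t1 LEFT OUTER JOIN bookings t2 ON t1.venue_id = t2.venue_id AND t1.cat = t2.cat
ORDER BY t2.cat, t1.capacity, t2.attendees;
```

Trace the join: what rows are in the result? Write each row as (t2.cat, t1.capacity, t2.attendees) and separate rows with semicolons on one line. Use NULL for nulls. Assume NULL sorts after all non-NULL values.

LEFT JOIN keeps every row from `venues`; unmatched rows get NULL for `bookings`'s columns.
Matching on t1.venue_id = t2.venue_id AND t1.cat = t2.cat. A NULL in a compared column never satisfies the condition.
- t1 (venue_id=9, cat=KW) has no partner → padded with NULL.
- t1 (venue_id=8, cat=DM) has no partner → padded with NULL.
- t1 (venue_id=2, cat=KW) has no partner → padded with NULL.
- t1 (venue_id=6, cat=DM) has no partner → padded with NULL.
- t1 (venue_id=5, cat=DM) has no partner → padded with NULL.
- t1 (venue_id=6, cat=KW) has no partner → padded with NULL.
- t1 (venue_id=9, cat=LS) has no partner → padded with NULL.
After projecting and ordering:
t2.cat | t1.capacity | t2.attendees
NULL | 50 | NULL
NULL | 120 | NULL
NULL | 150 | NULL
NULL | 200 | NULL
NULL | 250 | NULL
NULL | 300 | NULL
NULL | 300 | NULL

(NULL, 50, NULL); (NULL, 120, NULL); (NULL, 150, NULL); (NULL, 200, NULL); (NULL, 250, NULL); (NULL, 300, NULL); (NULL, 300, NULL)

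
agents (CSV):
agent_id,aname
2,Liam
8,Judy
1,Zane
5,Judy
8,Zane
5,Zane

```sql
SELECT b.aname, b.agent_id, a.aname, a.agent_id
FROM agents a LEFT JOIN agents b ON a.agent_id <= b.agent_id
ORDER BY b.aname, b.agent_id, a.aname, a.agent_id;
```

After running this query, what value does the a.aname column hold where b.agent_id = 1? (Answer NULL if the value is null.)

LEFT JOIN keeps every row from `agents a`; unmatched rows get NULL for `agents b`'s columns.
Matching on a.agent_id <= b.agent_id.
- agent_id=2: 5 matching b row(s), so 5 row(s) emitted.
- agent_id=8: 2 matching b row(s), so 2 row(s) emitted.
- agent_id=1: 6 matching b row(s), so 6 row(s) emitted.
- agent_id=5: 4 matching b row(s), so 4 row(s) emitted.
- agent_id=8: 2 matching b row(s), so 2 row(s) emitted.
- agent_id=5: 4 matching b row(s), so 4 row(s) emitted.

Zane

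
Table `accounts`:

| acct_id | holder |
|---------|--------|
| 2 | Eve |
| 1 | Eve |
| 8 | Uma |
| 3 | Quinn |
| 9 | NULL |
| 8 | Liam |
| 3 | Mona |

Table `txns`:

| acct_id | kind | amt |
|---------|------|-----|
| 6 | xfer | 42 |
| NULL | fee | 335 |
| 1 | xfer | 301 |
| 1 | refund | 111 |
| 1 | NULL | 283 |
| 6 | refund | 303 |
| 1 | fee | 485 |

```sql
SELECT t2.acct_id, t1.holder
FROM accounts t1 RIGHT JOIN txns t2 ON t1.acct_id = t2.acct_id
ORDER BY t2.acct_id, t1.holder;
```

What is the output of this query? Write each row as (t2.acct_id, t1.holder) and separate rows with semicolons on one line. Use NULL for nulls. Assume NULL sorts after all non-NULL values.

(1, Eve); (1, Eve); (1, Eve); (1, Eve); (6, NULL); (6, NULL); (NULL, NULL)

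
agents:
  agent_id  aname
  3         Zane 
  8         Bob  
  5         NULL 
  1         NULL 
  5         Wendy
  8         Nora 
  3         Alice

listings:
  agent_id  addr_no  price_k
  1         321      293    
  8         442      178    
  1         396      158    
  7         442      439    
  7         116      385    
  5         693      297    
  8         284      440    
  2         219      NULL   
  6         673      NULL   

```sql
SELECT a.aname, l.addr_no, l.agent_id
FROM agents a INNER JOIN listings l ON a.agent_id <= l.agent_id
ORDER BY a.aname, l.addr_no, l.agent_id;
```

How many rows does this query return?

37

INNER JOIN keeps only pairs where the ON condition holds.
Matching on a.agent_id <= l.agent_id.
Matched pairs: 37.
Total: 37 rows.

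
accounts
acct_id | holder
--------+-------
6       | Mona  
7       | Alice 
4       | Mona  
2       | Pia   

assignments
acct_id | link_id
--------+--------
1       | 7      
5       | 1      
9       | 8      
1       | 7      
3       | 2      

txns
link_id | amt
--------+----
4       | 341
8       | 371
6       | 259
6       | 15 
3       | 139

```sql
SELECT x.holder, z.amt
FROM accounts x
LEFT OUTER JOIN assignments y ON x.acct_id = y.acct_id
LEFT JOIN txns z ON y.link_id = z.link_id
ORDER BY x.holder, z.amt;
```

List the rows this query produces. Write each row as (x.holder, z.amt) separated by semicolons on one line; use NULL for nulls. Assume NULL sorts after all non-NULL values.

(Alice, NULL); (Mona, NULL); (Mona, NULL); (Pia, NULL)

Step 1 — x LEFT JOIN y on acct_id → 4 row(s).
Then LEFT JOIN `txns z` on link_id: each of those 4 rows is kept; rows whose y.link_id has no match in z get NULL for z's columns.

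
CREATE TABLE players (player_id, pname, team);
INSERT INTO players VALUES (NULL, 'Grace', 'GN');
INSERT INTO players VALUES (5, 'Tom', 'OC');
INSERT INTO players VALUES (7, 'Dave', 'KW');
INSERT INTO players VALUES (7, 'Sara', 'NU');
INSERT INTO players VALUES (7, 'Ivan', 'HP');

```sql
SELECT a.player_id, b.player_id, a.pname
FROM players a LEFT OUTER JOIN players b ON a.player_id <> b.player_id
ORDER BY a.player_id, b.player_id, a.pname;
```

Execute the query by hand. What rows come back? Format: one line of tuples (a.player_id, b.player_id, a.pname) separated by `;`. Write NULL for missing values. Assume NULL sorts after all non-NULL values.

LEFT JOIN keeps every row from `players a`; unmatched rows get NULL for `players b`'s columns.
Matching on a.player_id <> b.player_id. A NULL in a compared column never satisfies the condition.
Matched pairs: 6; unmatched a rows kept: 1.

(5, 7, Tom); (5, 7, Tom); (5, 7, Tom); (7, 5, Dave); (7, 5, Ivan); (7, 5, Sara); (NULL, NULL, Grace)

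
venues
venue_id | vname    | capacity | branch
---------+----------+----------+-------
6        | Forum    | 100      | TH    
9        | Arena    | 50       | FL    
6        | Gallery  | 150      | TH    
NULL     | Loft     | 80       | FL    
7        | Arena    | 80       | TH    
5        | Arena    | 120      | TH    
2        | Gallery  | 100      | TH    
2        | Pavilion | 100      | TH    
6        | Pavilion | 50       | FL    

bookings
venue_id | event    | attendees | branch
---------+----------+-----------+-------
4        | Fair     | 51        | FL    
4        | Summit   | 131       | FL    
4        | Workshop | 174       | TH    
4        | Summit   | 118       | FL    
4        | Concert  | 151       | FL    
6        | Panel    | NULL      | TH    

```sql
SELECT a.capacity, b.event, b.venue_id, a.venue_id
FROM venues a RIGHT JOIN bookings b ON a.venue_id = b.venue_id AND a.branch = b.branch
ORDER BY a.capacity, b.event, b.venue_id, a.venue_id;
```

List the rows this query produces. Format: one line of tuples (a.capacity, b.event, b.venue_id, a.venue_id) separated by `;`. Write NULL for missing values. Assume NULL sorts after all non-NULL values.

(100, Panel, 6, 6); (150, Panel, 6, 6); (NULL, Concert, 4, NULL); (NULL, Fair, 4, NULL); (NULL, Summit, 4, NULL); (NULL, Summit, 4, NULL); (NULL, Workshop, 4, NULL)

RIGHT JOIN keeps every row from `bookings`; unmatched rows get NULL for `venues`'s columns.
Matching on a.venue_id = b.venue_id AND a.branch = b.branch. A NULL in a compared column never satisfies the condition.
- a row (venue_id=6, branch=TH): matches 1 b row(s) → 1 output row(s).
- a row (venue_id=9, branch=FL): no match.
- a row (venue_id=6, branch=TH): matches 1 b row(s) → 1 output row(s).
- a row (venue_id=NULL, branch=FL): no match.
- a row (venue_id=7, branch=TH): no match.
- a row (venue_id=5, branch=TH): no match.
- a row (venue_id=2, branch=TH): no match.
- a row (venue_id=2, branch=TH): no match.
- a row (venue_id=6, branch=FL): no match.
- 5 row(s) from b found no a partner → padded with NULL.
After projecting and ordering:
a.capacity | b.event | b.venue_id | a.venue_id
100 | Panel | 6 | 6
150 | Panel | 6 | 6
NULL | Concert | 4 | NULL
NULL | Fair | 4 | NULL
NULL | Summit | 4 | NULL
NULL | Summit | 4 | NULL
NULL | Workshop | 4 | NULL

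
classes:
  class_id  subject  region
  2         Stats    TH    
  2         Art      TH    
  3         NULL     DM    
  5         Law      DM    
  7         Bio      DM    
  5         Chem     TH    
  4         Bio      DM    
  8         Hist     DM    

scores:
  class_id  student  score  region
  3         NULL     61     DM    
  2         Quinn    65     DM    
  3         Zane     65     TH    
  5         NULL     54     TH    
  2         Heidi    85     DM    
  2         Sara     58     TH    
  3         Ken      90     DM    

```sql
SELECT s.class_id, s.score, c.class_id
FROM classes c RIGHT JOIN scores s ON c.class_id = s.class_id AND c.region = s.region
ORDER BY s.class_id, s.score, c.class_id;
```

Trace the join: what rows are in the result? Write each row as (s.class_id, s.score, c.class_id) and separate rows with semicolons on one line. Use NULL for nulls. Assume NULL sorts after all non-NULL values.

RIGHT JOIN keeps every row from `scores`; unmatched rows get NULL for `classes`'s columns.
Matching on c.class_id = s.class_id AND c.region = s.region.
Matched pairs: 5; unmatched s rows kept: 3.

(2, 58, 2); (2, 58, 2); (2, 65, NULL); (2, 85, NULL); (3, 61, 3); (3, 65, NULL); (3, 90, 3); (5, 54, 5)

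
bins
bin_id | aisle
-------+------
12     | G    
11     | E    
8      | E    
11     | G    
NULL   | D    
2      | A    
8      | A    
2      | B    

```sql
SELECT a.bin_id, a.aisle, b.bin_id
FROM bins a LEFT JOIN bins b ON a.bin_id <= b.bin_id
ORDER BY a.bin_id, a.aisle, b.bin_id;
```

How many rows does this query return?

32

LEFT JOIN keeps every row from `bins a`; unmatched rows get NULL for `bins b`'s columns.
Matching on a.bin_id <= b.bin_id. A NULL in a compared column never satisfies the condition.
- a (bin_id=12) pairs with 1 row(s) of b.
- a (bin_id=11) pairs with 3 row(s) of b.
- a (bin_id=8) pairs with 5 row(s) of b.
- a (bin_id=11) pairs with 3 row(s) of b.
- a (bin_id=NULL) has no partner → padded with NULL.
- a (bin_id=2) pairs with 7 row(s) of b.
- a (bin_id=8) pairs with 5 row(s) of b.
- a (bin_id=2) pairs with 7 row(s) of b.
Total: 31 matched + 1 padded = 32 rows.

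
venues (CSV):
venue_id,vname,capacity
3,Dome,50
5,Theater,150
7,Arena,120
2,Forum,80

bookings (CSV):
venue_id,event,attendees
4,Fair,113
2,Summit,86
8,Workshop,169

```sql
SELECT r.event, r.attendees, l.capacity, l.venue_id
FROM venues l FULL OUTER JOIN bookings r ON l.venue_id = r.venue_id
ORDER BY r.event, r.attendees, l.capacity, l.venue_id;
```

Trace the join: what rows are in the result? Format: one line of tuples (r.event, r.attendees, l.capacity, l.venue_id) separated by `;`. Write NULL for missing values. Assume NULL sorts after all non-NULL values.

(Fair, 113, NULL, NULL); (Summit, 86, 80, 2); (Workshop, 169, NULL, NULL); (NULL, NULL, 50, 3); (NULL, NULL, 120, 7); (NULL, NULL, 150, 5)

FULL OUTER JOIN keeps every row from both sides; unmatched rows get NULL for the other side's columns.
Matching on l.venue_id = r.venue_id.
Matched pairs: 1; unmatched l rows kept: 3; unmatched r rows kept: 2.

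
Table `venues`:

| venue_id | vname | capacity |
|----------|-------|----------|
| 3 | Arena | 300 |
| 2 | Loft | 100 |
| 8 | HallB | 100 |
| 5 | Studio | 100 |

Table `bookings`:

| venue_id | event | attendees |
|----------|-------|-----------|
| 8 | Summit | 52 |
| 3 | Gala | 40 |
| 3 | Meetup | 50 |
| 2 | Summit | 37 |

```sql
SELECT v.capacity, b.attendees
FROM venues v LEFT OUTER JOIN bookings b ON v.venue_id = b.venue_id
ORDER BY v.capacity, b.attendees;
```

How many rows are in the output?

LEFT JOIN keeps every row from `venues`; unmatched rows get NULL for `bookings`'s columns.
Matching on v.venue_id = b.venue_id.
- v row (venue_id=3): matches 2 b row(s) → 2 output row(s).
- v row (venue_id=2): matches 1 b row(s) → 1 output row(s).
- v row (venue_id=8): matches 1 b row(s) → 1 output row(s).
- v row (venue_id=5): no match → kept, b columns NULL.
Total: 4 matched + 1 padded = 5 rows.

5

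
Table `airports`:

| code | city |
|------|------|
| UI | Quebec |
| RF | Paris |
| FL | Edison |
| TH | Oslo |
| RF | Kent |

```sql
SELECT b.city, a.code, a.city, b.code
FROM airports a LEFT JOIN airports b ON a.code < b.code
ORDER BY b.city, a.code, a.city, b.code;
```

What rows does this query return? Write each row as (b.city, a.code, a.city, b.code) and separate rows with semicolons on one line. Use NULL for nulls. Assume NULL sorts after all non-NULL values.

(Kent, FL, Edison, RF); (Oslo, FL, Edison, TH); (Oslo, RF, Kent, TH); (Oslo, RF, Paris, TH); (Paris, FL, Edison, RF); (Quebec, FL, Edison, UI); (Quebec, RF, Kent, UI); (Quebec, RF, Paris, UI); (Quebec, TH, Oslo, UI); (NULL, UI, Quebec, NULL)

LEFT JOIN keeps every row from `airports a`; unmatched rows get NULL for `airports b`'s columns.
Matching on a.code < b.code.
- a[0] code=UI → no match; kept with NULLs on the b side.
- a[1] code=RF → 2 match(es) in b → 2 row(s).
- a[2] code=FL → 4 match(es) in b → 4 row(s).
- a[3] code=TH → 1 match(es) in b → 1 row(s).
- a[4] code=RF → 2 match(es) in b → 2 row(s).
After projecting and ordering:
b.city | a.code | a.city | b.code
Kent | FL | Edison | RF
Oslo | FL | Edison | TH
Oslo | RF | Kent | TH
Oslo | RF | Paris | TH
Paris | FL | Edison | RF
Quebec | FL | Edison | UI
Quebec | RF | Kent | UI
Quebec | RF | Paris | UI
Quebec | TH | Oslo | UI
NULL | UI | Quebec | NULL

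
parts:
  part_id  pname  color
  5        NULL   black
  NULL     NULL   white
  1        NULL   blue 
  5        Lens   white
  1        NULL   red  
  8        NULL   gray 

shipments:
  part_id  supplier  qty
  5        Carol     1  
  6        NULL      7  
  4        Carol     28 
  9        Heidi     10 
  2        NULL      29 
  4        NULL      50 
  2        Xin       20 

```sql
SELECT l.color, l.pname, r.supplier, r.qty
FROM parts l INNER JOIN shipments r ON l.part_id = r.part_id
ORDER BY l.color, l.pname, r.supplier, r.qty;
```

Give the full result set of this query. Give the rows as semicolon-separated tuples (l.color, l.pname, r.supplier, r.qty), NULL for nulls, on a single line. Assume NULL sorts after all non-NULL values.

INNER JOIN keeps only pairs where the ON condition holds.
Matching on l.part_id = r.part_id. A NULL in a compared column never satisfies the condition.
Matched pairs: 2.

(black, NULL, Carol, 1); (white, Lens, Carol, 1)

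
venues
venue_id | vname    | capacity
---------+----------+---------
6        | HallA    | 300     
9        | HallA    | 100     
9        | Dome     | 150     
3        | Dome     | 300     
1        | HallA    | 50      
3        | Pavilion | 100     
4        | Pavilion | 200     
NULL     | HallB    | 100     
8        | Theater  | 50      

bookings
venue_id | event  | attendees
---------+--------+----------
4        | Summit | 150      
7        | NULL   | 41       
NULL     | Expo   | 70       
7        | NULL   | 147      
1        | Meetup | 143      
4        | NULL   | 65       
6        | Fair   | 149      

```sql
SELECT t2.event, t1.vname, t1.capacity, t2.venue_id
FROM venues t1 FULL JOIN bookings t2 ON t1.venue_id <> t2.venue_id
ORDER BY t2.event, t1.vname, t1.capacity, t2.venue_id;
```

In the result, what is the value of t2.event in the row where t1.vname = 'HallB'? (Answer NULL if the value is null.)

FULL OUTER JOIN keeps every row from both sides; unmatched rows get NULL for the other side's columns.
Matching on t1.venue_id <> t2.venue_id. A NULL in a compared column never satisfies the condition.
- t1 row (venue_id=6): matches 5 t2 row(s) → 5 output row(s).
- t1 row (venue_id=9): matches 6 t2 row(s) → 6 output row(s).
- t1 row (venue_id=9): matches 6 t2 row(s) → 6 output row(s).
- t1 row (venue_id=3): matches 6 t2 row(s) → 6 output row(s).
- t1 row (venue_id=1): matches 5 t2 row(s) → 5 output row(s).
- t1 row (venue_id=3): matches 6 t2 row(s) → 6 output row(s).
- t1 row (venue_id=4): matches 4 t2 row(s) → 4 output row(s).
- t1 row (venue_id=NULL): no match → kept, t2 columns NULL.
- t1 row (venue_id=8): matches 6 t2 row(s) → 6 output row(s).
- 1 t2 row(s) had no t1 match → kept, t1 columns NULL.

NULL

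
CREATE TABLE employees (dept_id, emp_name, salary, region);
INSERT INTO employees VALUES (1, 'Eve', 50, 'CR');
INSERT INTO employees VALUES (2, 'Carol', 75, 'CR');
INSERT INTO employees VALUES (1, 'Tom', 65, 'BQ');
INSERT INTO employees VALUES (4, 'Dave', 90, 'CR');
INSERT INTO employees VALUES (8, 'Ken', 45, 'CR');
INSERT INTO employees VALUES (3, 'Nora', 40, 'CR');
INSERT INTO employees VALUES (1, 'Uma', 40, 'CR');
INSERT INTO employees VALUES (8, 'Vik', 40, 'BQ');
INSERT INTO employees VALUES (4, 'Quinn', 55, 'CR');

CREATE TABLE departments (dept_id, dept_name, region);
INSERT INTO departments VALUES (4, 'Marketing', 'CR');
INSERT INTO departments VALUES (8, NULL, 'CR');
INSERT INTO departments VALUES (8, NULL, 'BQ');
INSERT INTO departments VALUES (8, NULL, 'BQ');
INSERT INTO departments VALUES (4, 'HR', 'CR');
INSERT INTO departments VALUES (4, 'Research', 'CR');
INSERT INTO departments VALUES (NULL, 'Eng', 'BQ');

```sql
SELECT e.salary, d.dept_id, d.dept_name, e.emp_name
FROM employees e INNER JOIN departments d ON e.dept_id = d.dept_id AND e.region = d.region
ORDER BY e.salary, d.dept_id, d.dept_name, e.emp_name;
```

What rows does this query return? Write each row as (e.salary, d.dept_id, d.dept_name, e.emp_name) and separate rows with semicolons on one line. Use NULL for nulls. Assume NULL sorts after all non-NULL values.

(40, 8, NULL, Vik); (40, 8, NULL, Vik); (45, 8, NULL, Ken); (55, 4, HR, Quinn); (55, 4, Marketing, Quinn); (55, 4, Research, Quinn); (90, 4, HR, Dave); (90, 4, Marketing, Dave); (90, 4, Research, Dave)

INNER JOIN keeps only pairs where the ON condition holds.
Matching on e.dept_id = d.dept_id AND e.region = d.region. A NULL in a compared column never satisfies the condition.
- e row (dept_id=1, region=CR): no match → dropped.
- e row (dept_id=2, region=CR): no match → dropped.
- e row (dept_id=1, region=BQ): no match → dropped.
- e row (dept_id=4, region=CR): matches 3 d row(s) → 3 output row(s).
- e row (dept_id=8, region=CR): matches 1 d row(s) → 1 output row(s).
- e row (dept_id=3, region=CR): no match → dropped.
- e row (dept_id=1, region=CR): no match → dropped.
- e row (dept_id=8, region=BQ): matches 2 d row(s) → 2 output row(s).
- e row (dept_id=4, region=CR): matches 3 d row(s) → 3 output row(s).
After projecting and ordering:
e.salary | d.dept_id | d.dept_name | e.emp_name
40 | 8 | NULL | Vik
40 | 8 | NULL | Vik
45 | 8 | NULL | Ken
55 | 4 | HR | Quinn
55 | 4 | Marketing | Quinn
55 | 4 | Research | Quinn
90 | 4 | HR | Dave
90 | 4 | Marketing | Dave
90 | 4 | Research | Dave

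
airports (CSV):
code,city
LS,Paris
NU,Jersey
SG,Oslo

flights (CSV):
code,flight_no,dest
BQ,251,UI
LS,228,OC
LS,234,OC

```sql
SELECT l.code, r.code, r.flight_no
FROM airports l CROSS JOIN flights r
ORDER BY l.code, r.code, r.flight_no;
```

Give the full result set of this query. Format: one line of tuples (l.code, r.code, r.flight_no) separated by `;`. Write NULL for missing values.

CROSS JOIN pairs every row of `airports` with every row of `flights`: 3 × 3 = 9 rows.

(LS, BQ, 251); (LS, LS, 228); (LS, LS, 234); (NU, BQ, 251); (NU, LS, 228); (NU, LS, 234); (SG, BQ, 251); (SG, LS, 228); (SG, LS, 234)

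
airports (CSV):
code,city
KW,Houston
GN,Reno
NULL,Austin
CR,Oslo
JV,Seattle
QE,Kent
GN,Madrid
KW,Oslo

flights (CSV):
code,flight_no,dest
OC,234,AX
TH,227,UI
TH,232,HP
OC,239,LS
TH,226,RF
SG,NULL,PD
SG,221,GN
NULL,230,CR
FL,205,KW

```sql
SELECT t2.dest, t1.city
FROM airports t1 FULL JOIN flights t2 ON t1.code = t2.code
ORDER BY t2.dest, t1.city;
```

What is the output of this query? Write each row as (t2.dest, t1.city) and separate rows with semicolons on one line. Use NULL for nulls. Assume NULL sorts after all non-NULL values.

(AX, NULL); (CR, NULL); (GN, NULL); (HP, NULL); (KW, NULL); (LS, NULL); (PD, NULL); (RF, NULL); (UI, NULL); (NULL, Austin); (NULL, Houston); (NULL, Kent); (NULL, Madrid); (NULL, Oslo); (NULL, Oslo); (NULL, Reno); (NULL, Seattle)

FULL OUTER JOIN keeps every row from both sides; unmatched rows get NULL for the other side's columns.
Matching on t1.code = t2.code. A NULL in a compared column never satisfies the condition.
- t1 row (code=KW): no match → kept, t2 columns NULL.
- t1 row (code=GN): no match → kept, t2 columns NULL.
- t1 row (code=NULL): no match → kept, t2 columns NULL.
- t1 row (code=CR): no match → kept, t2 columns NULL.
- t1 row (code=JV): no match → kept, t2 columns NULL.
- t1 row (code=QE): no match → kept, t2 columns NULL.
- t1 row (code=GN): no match → kept, t2 columns NULL.
- t1 row (code=KW): no match → kept, t2 columns NULL.
- 9 row(s) from t2 found no t1 partner → padded with NULL.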